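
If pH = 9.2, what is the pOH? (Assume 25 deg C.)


At 25 deg C, pH + pOH = 14.
pOH = 14 - pH = 14 - 9.2
pOH = 4.8:

4.80


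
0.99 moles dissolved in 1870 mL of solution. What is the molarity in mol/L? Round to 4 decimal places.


Convert volume to liters: V_L = V_mL / 1000.
V_L = 1870 / 1000 = 1.87 L
M = n / V_L = 0.99 / 1.87
M = 0.52941176 mol/L, rounded to 4 dp:

0.5294 mol/L


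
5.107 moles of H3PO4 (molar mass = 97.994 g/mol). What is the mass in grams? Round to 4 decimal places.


mass = n * M
mass = 5.107 * 97.994
mass = 500.455358 g, rounded to 4 dp:

500.4554 g


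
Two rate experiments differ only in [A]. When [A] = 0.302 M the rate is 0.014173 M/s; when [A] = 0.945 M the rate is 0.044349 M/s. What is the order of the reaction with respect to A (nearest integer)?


Rate is proportional to [A]^n, so rate2/rate1 = ([A]2/[A]1)^n. Take logs to solve for n.
rate2/rate1 = 0.044349 / 0.014173 = 3.1291
[A]2/[A]1 = 0.945 / 0.302 = 3.1291
n = ln(3.1291) / ln(3.1291) = 1.0
Nearest integer order:

1


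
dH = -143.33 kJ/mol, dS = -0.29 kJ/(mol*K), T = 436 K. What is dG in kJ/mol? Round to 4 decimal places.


Gibbs: dG = dH - T*dS (consistent units, dS already in kJ/(mol*K)).
T*dS = 436 * -0.29 = -126.44
dG = -143.33 - (-126.44)
dG = -16.89 kJ/mol, rounded to 4 dp:

-16.8900 kJ/mol


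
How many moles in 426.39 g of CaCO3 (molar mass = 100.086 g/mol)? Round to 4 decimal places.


n = mass / M
n = 426.39 / 100.086
n = 4.2602362 mol, rounded to 4 dp:

4.2602 mol


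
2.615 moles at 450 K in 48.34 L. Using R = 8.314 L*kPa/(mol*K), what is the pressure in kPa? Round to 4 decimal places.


PV = nRT, solve for P = nRT / V.
nRT = 2.615 * 8.314 * 450 = 9783.4995
P = 9783.4995 / 48.34
P = 202.38931527 kPa, rounded to 4 dp:

202.3893 kPa


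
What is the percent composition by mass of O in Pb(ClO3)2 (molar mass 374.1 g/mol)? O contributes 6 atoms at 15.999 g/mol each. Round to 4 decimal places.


pct = 100 * (n_elem * M_elem) / M_total
mass_contribution = 6 * 15.999 = 95.994 g/mol
pct = 100 * 95.994 / 374.1
pct = 25.65998396 %, rounded to 4 dp:

25.6600 %


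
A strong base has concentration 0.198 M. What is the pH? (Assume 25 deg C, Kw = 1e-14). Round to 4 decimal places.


A strong base dissociates completely, so [OH-] equals the given concentration.
pOH = -log10([OH-]) = -log10(0.198) = 0.703335
pH = 14 - pOH = 14 - 0.703335
pH = 13.296665, rounded to 4 dp:

13.2967


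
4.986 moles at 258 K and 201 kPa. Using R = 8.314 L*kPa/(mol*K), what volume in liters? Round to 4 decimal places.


PV = nRT, solve for V = nRT / P.
nRT = 4.986 * 8.314 * 258 = 10695.0298
V = 10695.0298 / 201
V = 53.20910348 L, rounded to 4 dp:

53.2091 L


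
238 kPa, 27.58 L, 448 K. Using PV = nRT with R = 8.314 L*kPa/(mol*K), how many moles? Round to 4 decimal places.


PV = nRT, solve for n = PV / (RT).
PV = 238 * 27.58 = 6564.04
RT = 8.314 * 448 = 3724.672
n = 6564.04 / 3724.672
n = 1.76231357 mol, rounded to 4 dp:

1.7623 mol


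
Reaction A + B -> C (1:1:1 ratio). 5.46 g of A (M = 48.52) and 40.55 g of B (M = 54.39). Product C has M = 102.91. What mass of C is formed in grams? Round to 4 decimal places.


Find moles of each reactant; the smaller value is the limiting reagent in a 1:1:1 reaction, so moles_C equals moles of the limiter.
n_A = mass_A / M_A = 5.46 / 48.52 = 0.112531 mol
n_B = mass_B / M_B = 40.55 / 54.39 = 0.745541 mol
Limiting reagent: A (smaller), n_limiting = 0.112531 mol
mass_C = n_limiting * M_C = 0.112531 * 102.91
mass_C = 11.58056521 g, rounded to 4 dp:

11.5806 g


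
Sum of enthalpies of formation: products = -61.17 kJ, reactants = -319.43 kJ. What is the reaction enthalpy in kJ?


dH_rxn = sum(dH_f products) - sum(dH_f reactants)
dH_rxn = -61.17 - (-319.43)
dH_rxn = 258.26 kJ:

258.26 kJ


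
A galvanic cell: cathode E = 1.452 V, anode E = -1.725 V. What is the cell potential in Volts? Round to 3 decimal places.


Standard cell potential: E_cell = E_cathode - E_anode.
E_cell = 1.452 - (-1.725)
E_cell = 3.177 V, rounded to 3 dp:

3.177 V


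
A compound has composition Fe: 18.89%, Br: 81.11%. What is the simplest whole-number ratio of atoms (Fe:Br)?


Assume 100 g of compound, divide each mass% by atomic mass to get moles, then normalize by the smallest to get a raw atom ratio.
Moles per 100 g: Fe: 18.89/55.845 = 0.3383, Br: 81.11/79.904 = 1.0151
Raw ratio (divide by min = 0.3383): Fe: 1.0, Br: 3.001
Multiply by 1 to clear fractions: Fe: 1.0 ~= 1, Br: 3.001 ~= 3
Reduce by GCD to get the simplest whole-number ratio:

1:3


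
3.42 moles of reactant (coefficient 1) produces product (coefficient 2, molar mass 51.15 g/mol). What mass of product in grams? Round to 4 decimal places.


Use the coefficient ratio to convert reactant moles to product moles, then multiply by the product's molar mass.
moles_P = moles_R * (coeff_P / coeff_R) = 3.42 * (2/1) = 6.84
mass_P = moles_P * M_P = 6.84 * 51.15
mass_P = 349.866 g, rounded to 4 dp:

349.8660 g


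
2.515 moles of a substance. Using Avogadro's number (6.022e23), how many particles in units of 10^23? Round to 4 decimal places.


N = n * NA, then divide by 1e23 for the requested units.
N / 1e23 = n * 6.022
N / 1e23 = 2.515 * 6.022
N / 1e23 = 15.14533, rounded to 4 dp:

15.1453


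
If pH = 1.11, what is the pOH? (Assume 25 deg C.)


At 25 deg C, pH + pOH = 14.
pOH = 14 - pH = 14 - 1.11
pOH = 12.89:

12.89


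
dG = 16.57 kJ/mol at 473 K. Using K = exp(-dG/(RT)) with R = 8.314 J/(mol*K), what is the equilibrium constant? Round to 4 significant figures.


dG is in kJ/mol; multiply by 1000 to match R in J/(mol*K).
RT = 8.314 * 473 = 3932.522 J/mol
exponent = -dG*1000 / (RT) = -(16.57*1000) / 3932.522 = -4.213581
K = exp(-4.213581)
K = 0.014793299, rounded to 4 significant figures:

0.01479


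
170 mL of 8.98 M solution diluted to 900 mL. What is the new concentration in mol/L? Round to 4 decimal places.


Dilution: M1*V1 = M2*V2, solve for M2.
M2 = M1*V1 / V2
M2 = 8.98 * 170 / 900
M2 = 1526.6 / 900
M2 = 1.69622222 mol/L, rounded to 4 dp:

1.6962 mol/L


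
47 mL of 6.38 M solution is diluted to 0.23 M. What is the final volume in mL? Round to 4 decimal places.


Dilution: M1*V1 = M2*V2, solve for V2.
V2 = M1*V1 / M2
V2 = 6.38 * 47 / 0.23
V2 = 299.86 / 0.23
V2 = 1303.73913043 mL, rounded to 4 dp:

1303.7391 mL


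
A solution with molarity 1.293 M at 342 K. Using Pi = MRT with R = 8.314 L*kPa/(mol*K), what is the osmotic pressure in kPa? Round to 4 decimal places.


Osmotic pressure (van't Hoff): Pi = M*R*T.
RT = 8.314 * 342 = 2843.388
Pi = 1.293 * 2843.388
Pi = 3676.500684 kPa, rounded to 4 dp:

3676.5007 kPa


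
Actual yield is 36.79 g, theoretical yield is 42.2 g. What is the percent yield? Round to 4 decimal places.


% yield = 100 * actual / theoretical
% yield = 100 * 36.79 / 42.2
% yield = 87.18009479 %, rounded to 4 dp:

87.1801 %


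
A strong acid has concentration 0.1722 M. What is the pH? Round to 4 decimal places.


A strong acid dissociates completely, so [H+] equals the given concentration.
pH = -log10([H+]) = -log10(0.1722)
pH = 0.76396685, rounded to 4 dp:

0.7640


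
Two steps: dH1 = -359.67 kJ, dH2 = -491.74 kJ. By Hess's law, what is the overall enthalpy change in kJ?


Hess's law: enthalpy is a state function, so add the step enthalpies.
dH_total = dH1 + dH2 = -359.67 + (-491.74)
dH_total = -851.41 kJ:

-851.41 kJ


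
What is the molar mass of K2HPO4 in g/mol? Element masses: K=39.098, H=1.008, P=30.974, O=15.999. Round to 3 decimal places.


M = sum(count * atomic_mass) over atoms.
M = 2*39.098 + 1*1.008 + 1*30.974 + 4*15.999
M = 78.196 + 1.008 + 30.974 + 63.996
M = 174.174 g/mol, rounded to 3 dp:

174.174 g/mol


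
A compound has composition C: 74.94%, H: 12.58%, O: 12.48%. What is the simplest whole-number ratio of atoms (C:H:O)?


Assume 100 g of compound, divide each mass% by atomic mass to get moles, then normalize by the smallest to get a raw atom ratio.
Moles per 100 g: C: 74.94/12.011 = 6.2393, H: 12.58/1.008 = 12.4802, O: 12.48/15.999 = 0.78
Raw ratio (divide by min = 0.78): C: 7.999, H: 15.999, O: 1.0
Multiply by 1 to clear fractions: C: 7.999 ~= 8, H: 15.999 ~= 16, O: 1.0 ~= 1
Reduce by GCD to get the simplest whole-number ratio:

8:16:1


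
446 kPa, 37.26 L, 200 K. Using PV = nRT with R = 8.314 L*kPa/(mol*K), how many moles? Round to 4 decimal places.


PV = nRT, solve for n = PV / (RT).
PV = 446 * 37.26 = 16617.96
RT = 8.314 * 200 = 1662.8
n = 16617.96 / 1662.8
n = 9.99396199 mol, rounded to 4 dp:

9.9940 mol


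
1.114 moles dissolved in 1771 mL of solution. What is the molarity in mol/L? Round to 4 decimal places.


Convert volume to liters: V_L = V_mL / 1000.
V_L = 1771 / 1000 = 1.771 L
M = n / V_L = 1.114 / 1.771
M = 0.62902315 mol/L, rounded to 4 dp:

0.6290 mol/L


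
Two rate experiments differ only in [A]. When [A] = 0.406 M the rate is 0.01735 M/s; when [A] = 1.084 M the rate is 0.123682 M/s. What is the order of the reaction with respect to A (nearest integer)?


Rate is proportional to [A]^n, so rate2/rate1 = ([A]2/[A]1)^n. Take logs to solve for n.
rate2/rate1 = 0.123682 / 0.01735 = 7.1286
[A]2/[A]1 = 1.084 / 0.406 = 2.67
n = ln(7.1286) / ln(2.67) = 2.0
Nearest integer order:

2


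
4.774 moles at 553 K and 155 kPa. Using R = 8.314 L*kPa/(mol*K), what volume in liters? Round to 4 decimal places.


PV = nRT, solve for V = nRT / P.
nRT = 4.774 * 8.314 * 553 = 21949.1429
V = 21949.1429 / 155
V = 141.60737355 L, rounded to 4 dp:

141.6074 L


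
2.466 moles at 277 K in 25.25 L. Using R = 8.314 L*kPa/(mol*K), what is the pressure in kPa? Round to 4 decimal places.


PV = nRT, solve for P = nRT / V.
nRT = 2.466 * 8.314 * 277 = 5679.1437
P = 5679.1437 / 25.25
P = 224.91658218 kPa, rounded to 4 dp:

224.9166 kPa


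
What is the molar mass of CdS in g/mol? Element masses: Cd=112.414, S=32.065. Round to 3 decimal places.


M = sum(count * atomic_mass) over atoms.
M = 1*112.414 + 1*32.065
M = 112.414 + 32.065
M = 144.479 g/mol, rounded to 3 dp:

144.479 g/mol


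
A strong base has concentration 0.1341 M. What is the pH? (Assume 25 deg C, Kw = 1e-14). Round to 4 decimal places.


A strong base dissociates completely, so [OH-] equals the given concentration.
pOH = -log10([OH-]) = -log10(0.1341) = 0.872571
pH = 14 - pOH = 14 - 0.872571
pH = 13.127429, rounded to 4 dp:

13.1274


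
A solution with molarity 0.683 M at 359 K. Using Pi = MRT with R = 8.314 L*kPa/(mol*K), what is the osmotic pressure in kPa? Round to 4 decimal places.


Osmotic pressure (van't Hoff): Pi = M*R*T.
RT = 8.314 * 359 = 2984.726
Pi = 0.683 * 2984.726
Pi = 2038.567858 kPa, rounded to 4 dp:

2038.5679 kPa


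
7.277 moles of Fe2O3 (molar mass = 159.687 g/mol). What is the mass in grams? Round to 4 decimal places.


mass = n * M
mass = 7.277 * 159.687
mass = 1162.042299 g, rounded to 4 dp:

1162.0423 g


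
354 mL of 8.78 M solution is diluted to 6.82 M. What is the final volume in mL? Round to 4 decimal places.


Dilution: M1*V1 = M2*V2, solve for V2.
V2 = M1*V1 / M2
V2 = 8.78 * 354 / 6.82
V2 = 3108.12 / 6.82
V2 = 455.73607038 mL, rounded to 4 dp:

455.7361 mL


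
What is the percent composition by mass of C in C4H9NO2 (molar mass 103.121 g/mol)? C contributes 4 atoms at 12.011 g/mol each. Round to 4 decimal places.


pct = 100 * (n_elem * M_elem) / M_total
mass_contribution = 4 * 12.011 = 48.044 g/mol
pct = 100 * 48.044 / 103.121
pct = 46.58992834 %, rounded to 4 dp:

46.5899 %


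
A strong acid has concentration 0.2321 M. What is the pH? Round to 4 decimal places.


A strong acid dissociates completely, so [H+] equals the given concentration.
pH = -log10([H+]) = -log10(0.2321)
pH = 0.63432486, rounded to 4 dp:

0.6343


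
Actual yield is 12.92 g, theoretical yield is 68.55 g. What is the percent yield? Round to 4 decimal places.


% yield = 100 * actual / theoretical
% yield = 100 * 12.92 / 68.55
% yield = 18.84755653 %, rounded to 4 dp:

18.8476 %


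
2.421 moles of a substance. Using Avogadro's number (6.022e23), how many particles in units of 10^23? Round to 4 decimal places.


N = n * NA, then divide by 1e23 for the requested units.
N / 1e23 = n * 6.022
N / 1e23 = 2.421 * 6.022
N / 1e23 = 14.579262, rounded to 4 dp:

14.5793


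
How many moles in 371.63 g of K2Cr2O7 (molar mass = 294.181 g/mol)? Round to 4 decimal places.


n = mass / M
n = 371.63 / 294.181
n = 1.26326989 mol, rounded to 4 dp:

1.2633 mol


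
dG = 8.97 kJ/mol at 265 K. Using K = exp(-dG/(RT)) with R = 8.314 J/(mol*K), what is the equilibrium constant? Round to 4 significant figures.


dG is in kJ/mol; multiply by 1000 to match R in J/(mol*K).
RT = 8.314 * 265 = 2203.21 J/mol
exponent = -dG*1000 / (RT) = -(8.97*1000) / 2203.21 = -4.07133228
K = exp(-4.07133228)
K = 0.017054652, rounded to 4 significant figures:

0.01705


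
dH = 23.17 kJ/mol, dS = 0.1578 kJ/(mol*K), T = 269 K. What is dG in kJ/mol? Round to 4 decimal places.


Gibbs: dG = dH - T*dS (consistent units, dS already in kJ/(mol*K)).
T*dS = 269 * 0.1578 = 42.4482
dG = 23.17 - (42.4482)
dG = -19.2782 kJ/mol, rounded to 4 dp:

-19.2782 kJ/mol


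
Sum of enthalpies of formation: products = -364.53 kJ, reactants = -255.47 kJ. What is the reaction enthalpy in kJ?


dH_rxn = sum(dH_f products) - sum(dH_f reactants)
dH_rxn = -364.53 - (-255.47)
dH_rxn = -109.06 kJ:

-109.06 kJ


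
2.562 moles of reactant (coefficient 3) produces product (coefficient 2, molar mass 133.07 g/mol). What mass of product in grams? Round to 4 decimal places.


Use the coefficient ratio to convert reactant moles to product moles, then multiply by the product's molar mass.
moles_P = moles_R * (coeff_P / coeff_R) = 2.562 * (2/3) = 1.708
mass_P = moles_P * M_P = 1.708 * 133.07
mass_P = 227.28356 g, rounded to 4 dp:

227.2836 g


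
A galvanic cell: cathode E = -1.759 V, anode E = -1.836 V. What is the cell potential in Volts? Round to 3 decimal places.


Standard cell potential: E_cell = E_cathode - E_anode.
E_cell = -1.759 - (-1.836)
E_cell = 0.077 V, rounded to 3 dp:

0.077 V


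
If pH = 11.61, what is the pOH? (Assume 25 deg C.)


At 25 deg C, pH + pOH = 14.
pOH = 14 - pH = 14 - 11.61
pOH = 2.39:

2.39


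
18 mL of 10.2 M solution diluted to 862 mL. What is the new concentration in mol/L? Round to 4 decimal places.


Dilution: M1*V1 = M2*V2, solve for M2.
M2 = M1*V1 / V2
M2 = 10.2 * 18 / 862
M2 = 183.6 / 862
M2 = 0.21299304 mol/L, rounded to 4 dp:

0.2130 mol/L


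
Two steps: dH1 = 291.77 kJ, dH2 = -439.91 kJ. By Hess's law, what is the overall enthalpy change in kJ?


Hess's law: enthalpy is a state function, so add the step enthalpies.
dH_total = dH1 + dH2 = 291.77 + (-439.91)
dH_total = -148.14 kJ:

-148.14 kJ


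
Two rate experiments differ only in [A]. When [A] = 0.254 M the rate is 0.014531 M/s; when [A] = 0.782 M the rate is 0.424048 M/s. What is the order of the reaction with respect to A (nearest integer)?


Rate is proportional to [A]^n, so rate2/rate1 = ([A]2/[A]1)^n. Take logs to solve for n.
rate2/rate1 = 0.424048 / 0.014531 = 29.1823
[A]2/[A]1 = 0.782 / 0.254 = 3.0787
n = ln(29.1823) / ln(3.0787) = 3.0
Nearest integer order:

3


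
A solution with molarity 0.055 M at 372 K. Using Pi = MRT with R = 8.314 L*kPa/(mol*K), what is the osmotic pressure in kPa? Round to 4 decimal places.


Osmotic pressure (van't Hoff): Pi = M*R*T.
RT = 8.314 * 372 = 3092.808
Pi = 0.055 * 3092.808
Pi = 170.10444 kPa, rounded to 4 dp:

170.1044 kPa


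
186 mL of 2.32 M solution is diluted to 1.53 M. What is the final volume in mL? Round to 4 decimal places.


Dilution: M1*V1 = M2*V2, solve for V2.
V2 = M1*V1 / M2
V2 = 2.32 * 186 / 1.53
V2 = 431.52 / 1.53
V2 = 282.03921569 mL, rounded to 4 dp:

282.0392 mL


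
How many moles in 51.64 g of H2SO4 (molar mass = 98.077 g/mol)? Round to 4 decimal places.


n = mass / M
n = 51.64 / 98.077
n = 0.52652508 mol, rounded to 4 dp:

0.5265 mol


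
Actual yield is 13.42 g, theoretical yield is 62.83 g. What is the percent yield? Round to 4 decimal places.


% yield = 100 * actual / theoretical
% yield = 100 * 13.42 / 62.83
% yield = 21.3592233 %, rounded to 4 dp:

21.3592 %


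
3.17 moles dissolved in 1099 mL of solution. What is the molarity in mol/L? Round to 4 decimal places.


Convert volume to liters: V_L = V_mL / 1000.
V_L = 1099 / 1000 = 1.099 L
M = n / V_L = 3.17 / 1.099
M = 2.8844404 mol/L, rounded to 4 dp:

2.8844 mol/L


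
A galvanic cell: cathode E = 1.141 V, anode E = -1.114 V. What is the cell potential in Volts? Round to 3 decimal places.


Standard cell potential: E_cell = E_cathode - E_anode.
E_cell = 1.141 - (-1.114)
E_cell = 2.255 V, rounded to 3 dp:

2.255 V


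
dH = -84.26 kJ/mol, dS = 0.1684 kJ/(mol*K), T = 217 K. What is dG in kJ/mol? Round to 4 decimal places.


Gibbs: dG = dH - T*dS (consistent units, dS already in kJ/(mol*K)).
T*dS = 217 * 0.1684 = 36.5428
dG = -84.26 - (36.5428)
dG = -120.8028 kJ/mol, rounded to 4 dp:

-120.8028 kJ/mol


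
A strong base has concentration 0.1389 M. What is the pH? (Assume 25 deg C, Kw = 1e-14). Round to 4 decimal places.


A strong base dissociates completely, so [OH-] equals the given concentration.
pOH = -log10([OH-]) = -log10(0.1389) = 0.857298
pH = 14 - pOH = 14 - 0.857298
pH = 13.142702, rounded to 4 dp:

13.1427


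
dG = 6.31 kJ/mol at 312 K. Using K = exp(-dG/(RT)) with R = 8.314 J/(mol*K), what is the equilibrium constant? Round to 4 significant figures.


dG is in kJ/mol; multiply by 1000 to match R in J/(mol*K).
RT = 8.314 * 312 = 2593.968 J/mol
exponent = -dG*1000 / (RT) = -(6.31*1000) / 2593.968 = -2.43256663
K = exp(-2.43256663)
K = 0.087811164, rounded to 4 significant figures:

0.08781


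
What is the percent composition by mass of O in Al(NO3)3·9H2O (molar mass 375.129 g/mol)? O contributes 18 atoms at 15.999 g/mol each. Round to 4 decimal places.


pct = 100 * (n_elem * M_elem) / M_total
mass_contribution = 18 * 15.999 = 287.982 g/mol
pct = 100 * 287.982 / 375.129
pct = 76.76879154 %, rounded to 4 dp:

76.7688 %


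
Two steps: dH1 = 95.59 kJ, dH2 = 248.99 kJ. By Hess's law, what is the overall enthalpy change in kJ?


Hess's law: enthalpy is a state function, so add the step enthalpies.
dH_total = dH1 + dH2 = 95.59 + (248.99)
dH_total = 344.58 kJ:

344.58 kJ


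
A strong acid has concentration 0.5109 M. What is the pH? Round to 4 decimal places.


A strong acid dissociates completely, so [H+] equals the given concentration.
pH = -log10([H+]) = -log10(0.5109)
pH = 0.2916641, rounded to 4 dp:

0.2917


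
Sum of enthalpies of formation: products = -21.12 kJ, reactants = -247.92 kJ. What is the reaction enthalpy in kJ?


dH_rxn = sum(dH_f products) - sum(dH_f reactants)
dH_rxn = -21.12 - (-247.92)
dH_rxn = 226.8 kJ:

226.80 kJ


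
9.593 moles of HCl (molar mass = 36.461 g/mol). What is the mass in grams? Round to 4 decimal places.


mass = n * M
mass = 9.593 * 36.461
mass = 349.770373 g, rounded to 4 dp:

349.7704 g


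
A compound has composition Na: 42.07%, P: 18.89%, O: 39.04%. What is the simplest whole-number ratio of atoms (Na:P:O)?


Assume 100 g of compound, divide each mass% by atomic mass to get moles, then normalize by the smallest to get a raw atom ratio.
Moles per 100 g: Na: 42.07/22.99 = 1.8299, P: 18.89/30.974 = 0.6099, O: 39.04/15.999 = 2.4402
Raw ratio (divide by min = 0.6099): Na: 3.001, P: 1.0, O: 4.001
Multiply by 1 to clear fractions: Na: 3.001 ~= 3, P: 1.0 ~= 1, O: 4.001 ~= 4
Reduce by GCD to get the simplest whole-number ratio:

3:1:4


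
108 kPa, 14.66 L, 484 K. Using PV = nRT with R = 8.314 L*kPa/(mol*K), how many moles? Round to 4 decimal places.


PV = nRT, solve for n = PV / (RT).
PV = 108 * 14.66 = 1583.28
RT = 8.314 * 484 = 4023.976
n = 1583.28 / 4023.976
n = 0.39346159 mol, rounded to 4 dp:

0.3935 mol


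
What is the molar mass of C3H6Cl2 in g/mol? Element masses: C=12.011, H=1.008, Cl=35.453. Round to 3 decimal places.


M = sum(count * atomic_mass) over atoms.
M = 3*12.011 + 6*1.008 + 2*35.453
M = 36.033 + 6.048 + 70.906
M = 112.987 g/mol, rounded to 3 dp:

112.987 g/mol


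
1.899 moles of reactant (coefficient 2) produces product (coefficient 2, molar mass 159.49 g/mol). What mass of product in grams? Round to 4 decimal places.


Use the coefficient ratio to convert reactant moles to product moles, then multiply by the product's molar mass.
moles_P = moles_R * (coeff_P / coeff_R) = 1.899 * (2/2) = 1.899
mass_P = moles_P * M_P = 1.899 * 159.49
mass_P = 302.87151 g, rounded to 4 dp:

302.8715 g


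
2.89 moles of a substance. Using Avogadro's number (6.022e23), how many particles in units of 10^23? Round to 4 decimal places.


N = n * NA, then divide by 1e23 for the requested units.
N / 1e23 = n * 6.022
N / 1e23 = 2.89 * 6.022
N / 1e23 = 17.40358, rounded to 4 dp:

17.4036


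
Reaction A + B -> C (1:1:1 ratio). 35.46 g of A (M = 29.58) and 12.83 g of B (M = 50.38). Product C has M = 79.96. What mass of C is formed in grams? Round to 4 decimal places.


Find moles of each reactant; the smaller value is the limiting reagent in a 1:1:1 reaction, so moles_C equals moles of the limiter.
n_A = mass_A / M_A = 35.46 / 29.58 = 1.198783 mol
n_B = mass_B / M_B = 12.83 / 50.38 = 0.254665 mol
Limiting reagent: B (smaller), n_limiting = 0.254665 mol
mass_C = n_limiting * M_C = 0.254665 * 79.96
mass_C = 20.3630134 g, rounded to 4 dp:

20.3630 g


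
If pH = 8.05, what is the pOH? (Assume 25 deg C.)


At 25 deg C, pH + pOH = 14.
pOH = 14 - pH = 14 - 8.05
pOH = 5.95:

5.95


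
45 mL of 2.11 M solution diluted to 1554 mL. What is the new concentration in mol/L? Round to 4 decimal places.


Dilution: M1*V1 = M2*V2, solve for M2.
M2 = M1*V1 / V2
M2 = 2.11 * 45 / 1554
M2 = 94.95 / 1554
M2 = 0.06110039 mol/L, rounded to 4 dp:

0.0611 mol/L


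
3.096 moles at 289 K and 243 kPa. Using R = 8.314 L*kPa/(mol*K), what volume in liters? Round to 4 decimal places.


PV = nRT, solve for V = nRT / P.
nRT = 3.096 * 8.314 * 289 = 7438.9016
V = 7438.9016 / 243
V = 30.61276379 L, rounded to 4 dp:

30.6128 L


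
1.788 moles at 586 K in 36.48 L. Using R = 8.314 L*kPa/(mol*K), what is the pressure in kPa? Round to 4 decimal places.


PV = nRT, solve for P = nRT / V.
nRT = 1.788 * 8.314 * 586 = 8711.1432
P = 8711.1432 / 36.48
P = 238.79230263 kPa, rounded to 4 dp:

238.7923 kPa


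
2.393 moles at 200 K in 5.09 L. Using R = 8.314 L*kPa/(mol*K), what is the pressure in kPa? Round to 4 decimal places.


PV = nRT, solve for P = nRT / V.
nRT = 2.393 * 8.314 * 200 = 3979.0804
P = 3979.0804 / 5.09
P = 781.74467583 kPa, rounded to 4 dp:

781.7447 kPa


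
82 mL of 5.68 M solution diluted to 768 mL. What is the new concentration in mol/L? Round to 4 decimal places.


Dilution: M1*V1 = M2*V2, solve for M2.
M2 = M1*V1 / V2
M2 = 5.68 * 82 / 768
M2 = 465.76 / 768
M2 = 0.60645833 mol/L, rounded to 4 dp:

0.6065 mol/L


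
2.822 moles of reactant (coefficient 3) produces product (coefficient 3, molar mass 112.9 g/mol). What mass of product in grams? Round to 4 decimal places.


Use the coefficient ratio to convert reactant moles to product moles, then multiply by the product's molar mass.
moles_P = moles_R * (coeff_P / coeff_R) = 2.822 * (3/3) = 2.822
mass_P = moles_P * M_P = 2.822 * 112.9
mass_P = 318.6038 g, rounded to 4 dp:

318.6038 g


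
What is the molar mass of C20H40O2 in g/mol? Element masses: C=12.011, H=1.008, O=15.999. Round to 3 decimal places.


M = sum(count * atomic_mass) over atoms.
M = 20*12.011 + 40*1.008 + 2*15.999
M = 240.22 + 40.32 + 31.998
M = 312.538 g/mol, rounded to 3 dp:

312.538 g/mol


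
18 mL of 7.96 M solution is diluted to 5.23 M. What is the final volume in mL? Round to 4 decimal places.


Dilution: M1*V1 = M2*V2, solve for V2.
V2 = M1*V1 / M2
V2 = 7.96 * 18 / 5.23
V2 = 143.28 / 5.23
V2 = 27.3957935 mL, rounded to 4 dp:

27.3958 mL


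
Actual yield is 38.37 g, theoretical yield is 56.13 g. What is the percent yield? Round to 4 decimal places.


% yield = 100 * actual / theoretical
% yield = 100 * 38.37 / 56.13
% yield = 68.35916622 %, rounded to 4 dp:

68.3592 %


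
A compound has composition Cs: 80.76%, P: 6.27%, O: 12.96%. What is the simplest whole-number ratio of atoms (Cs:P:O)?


Assume 100 g of compound, divide each mass% by atomic mass to get moles, then normalize by the smallest to get a raw atom ratio.
Moles per 100 g: Cs: 80.76/132.905 = 0.6077, P: 6.27/30.974 = 0.2024, O: 12.96/15.999 = 0.8101
Raw ratio (divide by min = 0.2024): Cs: 3.002, P: 1.0, O: 4.002
Multiply by 1 to clear fractions: Cs: 3.002 ~= 3, P: 1.0 ~= 1, O: 4.002 ~= 4
Reduce by GCD to get the simplest whole-number ratio:

3:1:4


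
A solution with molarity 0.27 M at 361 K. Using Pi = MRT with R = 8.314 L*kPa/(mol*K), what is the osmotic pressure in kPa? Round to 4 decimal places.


Osmotic pressure (van't Hoff): Pi = M*R*T.
RT = 8.314 * 361 = 3001.354
Pi = 0.27 * 3001.354
Pi = 810.36558 kPa, rounded to 4 dp:

810.3656 kPa


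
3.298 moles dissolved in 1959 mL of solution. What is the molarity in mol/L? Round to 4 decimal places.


Convert volume to liters: V_L = V_mL / 1000.
V_L = 1959 / 1000 = 1.959 L
M = n / V_L = 3.298 / 1.959
M = 1.683512 mol/L, rounded to 4 dp:

1.6835 mol/L


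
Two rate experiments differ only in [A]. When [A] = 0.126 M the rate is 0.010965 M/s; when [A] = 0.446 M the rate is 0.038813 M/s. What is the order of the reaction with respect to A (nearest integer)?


Rate is proportional to [A]^n, so rate2/rate1 = ([A]2/[A]1)^n. Take logs to solve for n.
rate2/rate1 = 0.038813 / 0.010965 = 3.5397
[A]2/[A]1 = 0.446 / 0.126 = 3.5397
n = ln(3.5397) / ln(3.5397) = 1.0
Nearest integer order:

1


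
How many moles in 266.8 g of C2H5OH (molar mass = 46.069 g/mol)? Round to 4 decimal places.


n = mass / M
n = 266.8 / 46.069
n = 5.79131303 mol, rounded to 4 dp:

5.7913 mol


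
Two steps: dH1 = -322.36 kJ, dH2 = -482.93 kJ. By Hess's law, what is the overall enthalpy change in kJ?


Hess's law: enthalpy is a state function, so add the step enthalpies.
dH_total = dH1 + dH2 = -322.36 + (-482.93)
dH_total = -805.29 kJ:

-805.29 kJ


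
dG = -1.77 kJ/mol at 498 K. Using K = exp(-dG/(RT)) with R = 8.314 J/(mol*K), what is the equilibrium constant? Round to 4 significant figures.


dG is in kJ/mol; multiply by 1000 to match R in J/(mol*K).
RT = 8.314 * 498 = 4140.372 J/mol
exponent = -dG*1000 / (RT) = -(-1.77*1000) / 4140.372 = 0.42749782
K = exp(0.42749782)
K = 1.5334158, rounded to 4 significant figures:

1.533


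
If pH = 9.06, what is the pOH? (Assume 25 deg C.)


At 25 deg C, pH + pOH = 14.
pOH = 14 - pH = 14 - 9.06
pOH = 4.94:

4.94


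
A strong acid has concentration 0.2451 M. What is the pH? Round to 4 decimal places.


A strong acid dissociates completely, so [H+] equals the given concentration.
pH = -log10([H+]) = -log10(0.2451)
pH = 0.61065669, rounded to 4 dp:

0.6107


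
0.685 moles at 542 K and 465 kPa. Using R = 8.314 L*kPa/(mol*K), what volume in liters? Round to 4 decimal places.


PV = nRT, solve for V = nRT / P.
nRT = 0.685 * 8.314 * 542 = 3086.7388
V = 3086.7388 / 465
V = 6.63814796 L, rounded to 4 dp:

6.6381 L


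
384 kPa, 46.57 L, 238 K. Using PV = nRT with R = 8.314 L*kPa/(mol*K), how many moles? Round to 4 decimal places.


PV = nRT, solve for n = PV / (RT).
PV = 384 * 46.57 = 17882.88
RT = 8.314 * 238 = 1978.732
n = 17882.88 / 1978.732
n = 9.03754526 mol, rounded to 4 dp:

9.0375 mol


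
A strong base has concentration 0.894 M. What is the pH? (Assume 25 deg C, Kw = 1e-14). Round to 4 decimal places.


A strong base dissociates completely, so [OH-] equals the given concentration.
pOH = -log10([OH-]) = -log10(0.894) = 0.048662
pH = 14 - pOH = 14 - 0.048662
pH = 13.951338, rounded to 4 dp:

13.9513


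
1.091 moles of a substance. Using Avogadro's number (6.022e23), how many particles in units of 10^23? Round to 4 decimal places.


N = n * NA, then divide by 1e23 for the requested units.
N / 1e23 = n * 6.022
N / 1e23 = 1.091 * 6.022
N / 1e23 = 6.570002, rounded to 4 dp:

6.5700


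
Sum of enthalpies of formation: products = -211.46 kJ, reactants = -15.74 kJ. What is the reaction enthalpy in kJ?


dH_rxn = sum(dH_f products) - sum(dH_f reactants)
dH_rxn = -211.46 - (-15.74)
dH_rxn = -195.72 kJ:

-195.72 kJ


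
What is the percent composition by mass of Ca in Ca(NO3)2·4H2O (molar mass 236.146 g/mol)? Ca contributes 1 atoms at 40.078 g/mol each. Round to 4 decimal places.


pct = 100 * (n_elem * M_elem) / M_total
mass_contribution = 1 * 40.078 = 40.078 g/mol
pct = 100 * 40.078 / 236.146
pct = 16.97170395 %, rounded to 4 dp:

16.9717 %


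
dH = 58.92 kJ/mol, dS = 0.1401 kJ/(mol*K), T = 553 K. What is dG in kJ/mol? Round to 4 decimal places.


Gibbs: dG = dH - T*dS (consistent units, dS already in kJ/(mol*K)).
T*dS = 553 * 0.1401 = 77.4753
dG = 58.92 - (77.4753)
dG = -18.5553 kJ/mol, rounded to 4 dp:

-18.5553 kJ/mol


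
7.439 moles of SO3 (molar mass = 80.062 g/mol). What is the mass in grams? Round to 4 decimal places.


mass = n * M
mass = 7.439 * 80.062
mass = 595.581218 g, rounded to 4 dp:

595.5812 g


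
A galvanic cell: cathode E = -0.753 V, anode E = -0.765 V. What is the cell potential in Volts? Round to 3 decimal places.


Standard cell potential: E_cell = E_cathode - E_anode.
E_cell = -0.753 - (-0.765)
E_cell = 0.012 V, rounded to 3 dp:

0.012 V


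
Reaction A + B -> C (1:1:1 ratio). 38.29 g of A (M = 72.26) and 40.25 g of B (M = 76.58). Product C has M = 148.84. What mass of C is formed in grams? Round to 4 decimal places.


Find moles of each reactant; the smaller value is the limiting reagent in a 1:1:1 reaction, so moles_C equals moles of the limiter.
n_A = mass_A / M_A = 38.29 / 72.26 = 0.529892 mol
n_B = mass_B / M_B = 40.25 / 76.58 = 0.525594 mol
Limiting reagent: B (smaller), n_limiting = 0.525594 mol
mass_C = n_limiting * M_C = 0.525594 * 148.84
mass_C = 78.22941096 g, rounded to 4 dp:

78.2294 g


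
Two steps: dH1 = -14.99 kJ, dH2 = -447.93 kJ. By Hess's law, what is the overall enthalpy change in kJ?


Hess's law: enthalpy is a state function, so add the step enthalpies.
dH_total = dH1 + dH2 = -14.99 + (-447.93)
dH_total = -462.92 kJ:

-462.92 kJ


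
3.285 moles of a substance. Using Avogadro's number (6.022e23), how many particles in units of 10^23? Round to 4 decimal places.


N = n * NA, then divide by 1e23 for the requested units.
N / 1e23 = n * 6.022
N / 1e23 = 3.285 * 6.022
N / 1e23 = 19.78227, rounded to 4 dp:

19.7823


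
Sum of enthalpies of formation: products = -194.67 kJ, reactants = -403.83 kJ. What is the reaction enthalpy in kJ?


dH_rxn = sum(dH_f products) - sum(dH_f reactants)
dH_rxn = -194.67 - (-403.83)
dH_rxn = 209.16 kJ:

209.16 kJ


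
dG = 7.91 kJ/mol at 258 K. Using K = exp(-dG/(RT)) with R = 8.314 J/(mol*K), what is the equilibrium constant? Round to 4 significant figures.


dG is in kJ/mol; multiply by 1000 to match R in J/(mol*K).
RT = 8.314 * 258 = 2145.012 J/mol
exponent = -dG*1000 / (RT) = -(7.91*1000) / 2145.012 = -3.68762506
K = exp(-3.68762506)
K = 0.02503138, rounded to 4 significant figures:

0.02503


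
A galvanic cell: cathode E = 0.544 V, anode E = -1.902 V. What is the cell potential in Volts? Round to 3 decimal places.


Standard cell potential: E_cell = E_cathode - E_anode.
E_cell = 0.544 - (-1.902)
E_cell = 2.446 V, rounded to 3 dp:

2.446 V


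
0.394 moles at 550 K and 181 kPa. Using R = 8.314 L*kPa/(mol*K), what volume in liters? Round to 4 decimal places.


PV = nRT, solve for V = nRT / P.
nRT = 0.394 * 8.314 * 550 = 1801.6438
V = 1801.6438 / 181
V = 9.95383315 L, rounded to 4 dp:

9.9538 L


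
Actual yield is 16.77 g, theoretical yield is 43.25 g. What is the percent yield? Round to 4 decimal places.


% yield = 100 * actual / theoretical
% yield = 100 * 16.77 / 43.25
% yield = 38.77456647 %, rounded to 4 dp:

38.7746 %


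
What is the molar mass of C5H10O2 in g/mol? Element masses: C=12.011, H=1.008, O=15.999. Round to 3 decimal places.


M = sum(count * atomic_mass) over atoms.
M = 5*12.011 + 10*1.008 + 2*15.999
M = 60.055 + 10.08 + 31.998
M = 102.133 g/mol, rounded to 3 dp:

102.133 g/mol


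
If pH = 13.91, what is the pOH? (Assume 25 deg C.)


At 25 deg C, pH + pOH = 14.
pOH = 14 - pH = 14 - 13.91
pOH = 0.09:

0.09


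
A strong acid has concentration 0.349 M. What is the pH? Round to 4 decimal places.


A strong acid dissociates completely, so [H+] equals the given concentration.
pH = -log10([H+]) = -log10(0.349)
pH = 0.45717457, rounded to 4 dp:

0.4572


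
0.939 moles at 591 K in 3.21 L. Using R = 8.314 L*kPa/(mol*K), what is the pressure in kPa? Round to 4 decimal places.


PV = nRT, solve for P = nRT / V.
nRT = 0.939 * 8.314 * 591 = 4613.846
P = 4613.846 / 3.21
P = 1437.33520249 kPa, rounded to 4 dp:

1437.3352 kPa


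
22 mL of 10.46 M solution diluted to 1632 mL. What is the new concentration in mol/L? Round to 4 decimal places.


Dilution: M1*V1 = M2*V2, solve for M2.
M2 = M1*V1 / V2
M2 = 10.46 * 22 / 1632
M2 = 230.12 / 1632
M2 = 0.1410049 mol/L, rounded to 4 dp:

0.1410 mol/L


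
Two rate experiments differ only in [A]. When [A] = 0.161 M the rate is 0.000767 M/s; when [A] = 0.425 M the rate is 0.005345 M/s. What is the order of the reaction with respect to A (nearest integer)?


Rate is proportional to [A]^n, so rate2/rate1 = ([A]2/[A]1)^n. Take logs to solve for n.
rate2/rate1 = 0.005345 / 0.000767 = 6.9687
[A]2/[A]1 = 0.425 / 0.161 = 2.6398
n = ln(6.9687) / ln(2.6398) = 2.0
Nearest integer order:

2


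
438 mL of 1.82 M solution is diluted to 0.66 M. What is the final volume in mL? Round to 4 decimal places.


Dilution: M1*V1 = M2*V2, solve for V2.
V2 = M1*V1 / M2
V2 = 1.82 * 438 / 0.66
V2 = 797.16 / 0.66
V2 = 1207.81818182 mL, rounded to 4 dp:

1207.8182 mL


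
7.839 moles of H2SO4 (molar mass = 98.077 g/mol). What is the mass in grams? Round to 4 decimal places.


mass = n * M
mass = 7.839 * 98.077
mass = 768.825603 g, rounded to 4 dp:

768.8256 g


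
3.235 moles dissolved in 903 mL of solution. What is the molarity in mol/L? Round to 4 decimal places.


Convert volume to liters: V_L = V_mL / 1000.
V_L = 903 / 1000 = 0.903 L
M = n / V_L = 3.235 / 0.903
M = 3.58250277 mol/L, rounded to 4 dp:

3.5825 mol/L


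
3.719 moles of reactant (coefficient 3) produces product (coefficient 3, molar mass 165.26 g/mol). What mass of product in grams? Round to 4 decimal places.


Use the coefficient ratio to convert reactant moles to product moles, then multiply by the product's molar mass.
moles_P = moles_R * (coeff_P / coeff_R) = 3.719 * (3/3) = 3.719
mass_P = moles_P * M_P = 3.719 * 165.26
mass_P = 614.60194 g, rounded to 4 dp:

614.6019 g


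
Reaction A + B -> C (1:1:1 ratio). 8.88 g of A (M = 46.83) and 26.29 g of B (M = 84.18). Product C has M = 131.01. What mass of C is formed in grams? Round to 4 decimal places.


Find moles of each reactant; the smaller value is the limiting reagent in a 1:1:1 reaction, so moles_C equals moles of the limiter.
n_A = mass_A / M_A = 8.88 / 46.83 = 0.189622 mol
n_B = mass_B / M_B = 26.29 / 84.18 = 0.312307 mol
Limiting reagent: A (smaller), n_limiting = 0.189622 mol
mass_C = n_limiting * M_C = 0.189622 * 131.01
mass_C = 24.84237822 g, rounded to 4 dp:

24.8424 g


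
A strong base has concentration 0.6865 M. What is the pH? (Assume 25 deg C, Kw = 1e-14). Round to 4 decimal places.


A strong base dissociates completely, so [OH-] equals the given concentration.
pOH = -log10([OH-]) = -log10(0.6865) = 0.163359
pH = 14 - pOH = 14 - 0.163359
pH = 13.836641, rounded to 4 dp:

13.8366


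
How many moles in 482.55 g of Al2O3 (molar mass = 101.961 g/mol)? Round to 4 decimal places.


n = mass / M
n = 482.55 / 101.961
n = 4.73269191 mol, rounded to 4 dp:

4.7327 mol


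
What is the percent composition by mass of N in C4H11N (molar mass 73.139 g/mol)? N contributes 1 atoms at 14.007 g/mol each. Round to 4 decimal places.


pct = 100 * (n_elem * M_elem) / M_total
mass_contribution = 1 * 14.007 = 14.007 g/mol
pct = 100 * 14.007 / 73.139
pct = 19.15120524 %, rounded to 4 dp:

19.1512 %


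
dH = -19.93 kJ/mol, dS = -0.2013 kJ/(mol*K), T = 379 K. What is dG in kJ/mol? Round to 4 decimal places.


Gibbs: dG = dH - T*dS (consistent units, dS already in kJ/(mol*K)).
T*dS = 379 * -0.2013 = -76.2927
dG = -19.93 - (-76.2927)
dG = 56.3627 kJ/mol, rounded to 4 dp:

56.3627 kJ/mol


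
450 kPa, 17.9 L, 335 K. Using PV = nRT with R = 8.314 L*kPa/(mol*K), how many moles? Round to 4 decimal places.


PV = nRT, solve for n = PV / (RT).
PV = 450 * 17.9 = 8055.0
RT = 8.314 * 335 = 2785.19
n = 8055.0 / 2785.19
n = 2.89208277 mol, rounded to 4 dp:

2.8921 mol


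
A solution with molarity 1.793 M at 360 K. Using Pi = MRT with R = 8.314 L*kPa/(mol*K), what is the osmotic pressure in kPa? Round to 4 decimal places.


Osmotic pressure (van't Hoff): Pi = M*R*T.
RT = 8.314 * 360 = 2993.04
Pi = 1.793 * 2993.04
Pi = 5366.52072 kPa, rounded to 4 dp:

5366.5207 kPa


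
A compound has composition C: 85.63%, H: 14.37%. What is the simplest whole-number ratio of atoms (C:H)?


Assume 100 g of compound, divide each mass% by atomic mass to get moles, then normalize by the smallest to get a raw atom ratio.
Moles per 100 g: C: 85.63/12.011 = 7.1293, H: 14.37/1.008 = 14.256
Raw ratio (divide by min = 7.1293): C: 1.0, H: 2.0
Multiply by 1 to clear fractions: C: 1.0 ~= 1, H: 2.0 ~= 2
Reduce by GCD to get the simplest whole-number ratio:

1:2


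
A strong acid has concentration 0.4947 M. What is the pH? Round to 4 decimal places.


A strong acid dissociates completely, so [H+] equals the given concentration.
pH = -log10([H+]) = -log10(0.4947)
pH = 0.30565809, rounded to 4 dp:

0.3057


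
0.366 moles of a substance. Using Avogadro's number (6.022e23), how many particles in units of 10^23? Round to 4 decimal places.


N = n * NA, then divide by 1e23 for the requested units.
N / 1e23 = n * 6.022
N / 1e23 = 0.366 * 6.022
N / 1e23 = 2.204052, rounded to 4 dp:

2.2041


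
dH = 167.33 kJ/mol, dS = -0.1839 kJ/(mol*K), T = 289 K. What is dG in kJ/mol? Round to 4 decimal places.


Gibbs: dG = dH - T*dS (consistent units, dS already in kJ/(mol*K)).
T*dS = 289 * -0.1839 = -53.1471
dG = 167.33 - (-53.1471)
dG = 220.4771 kJ/mol, rounded to 4 dp:

220.4771 kJ/mol


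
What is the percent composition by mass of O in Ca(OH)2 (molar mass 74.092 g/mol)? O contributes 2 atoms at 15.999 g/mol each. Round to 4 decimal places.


pct = 100 * (n_elem * M_elem) / M_total
mass_contribution = 2 * 15.999 = 31.998 g/mol
pct = 100 * 31.998 / 74.092
pct = 43.18684878 %, rounded to 4 dp:

43.1868 %


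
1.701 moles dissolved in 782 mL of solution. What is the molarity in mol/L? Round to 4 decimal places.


Convert volume to liters: V_L = V_mL / 1000.
V_L = 782 / 1000 = 0.782 L
M = n / V_L = 1.701 / 0.782
M = 2.17519182 mol/L, rounded to 4 dp:

2.1752 mol/L


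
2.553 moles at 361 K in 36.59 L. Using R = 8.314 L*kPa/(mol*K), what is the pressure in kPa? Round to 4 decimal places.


PV = nRT, solve for P = nRT / V.
nRT = 2.553 * 8.314 * 361 = 7662.4568
P = 7662.4568 / 36.59
P = 209.4139601 kPa, rounded to 4 dp:

209.4140 kPa


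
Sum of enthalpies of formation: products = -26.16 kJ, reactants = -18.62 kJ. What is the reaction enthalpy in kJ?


dH_rxn = sum(dH_f products) - sum(dH_f reactants)
dH_rxn = -26.16 - (-18.62)
dH_rxn = -7.54 kJ:

-7.54 kJ


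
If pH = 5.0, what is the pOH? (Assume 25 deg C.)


At 25 deg C, pH + pOH = 14.
pOH = 14 - pH = 14 - 5.0
pOH = 9.0:

9.00


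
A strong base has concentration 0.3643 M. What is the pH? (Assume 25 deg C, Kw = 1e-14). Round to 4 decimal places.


A strong base dissociates completely, so [OH-] equals the given concentration.
pOH = -log10([OH-]) = -log10(0.3643) = 0.438541
pH = 14 - pOH = 14 - 0.438541
pH = 13.561459, rounded to 4 dp:

13.5615
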